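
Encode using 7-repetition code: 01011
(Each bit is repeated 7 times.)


Each bit -> 7 copies

00000001111111000000011111111111111


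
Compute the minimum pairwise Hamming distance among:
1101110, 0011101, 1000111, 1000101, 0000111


Comparing all pairs, minimum distance: 1
Can detect 0 errors, correct 0 errors

1


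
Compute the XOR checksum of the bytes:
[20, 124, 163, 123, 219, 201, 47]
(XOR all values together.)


XOR chain: 20 ^ 124 ^ 163 ^ 123 ^ 219 ^ 201 ^ 47 = 141

141


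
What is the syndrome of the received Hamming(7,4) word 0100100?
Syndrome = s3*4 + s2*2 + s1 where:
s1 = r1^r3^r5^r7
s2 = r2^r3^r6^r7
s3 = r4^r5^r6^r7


s1=1, s2=1, s3=1

Syndrome = 7 (error at position 7)


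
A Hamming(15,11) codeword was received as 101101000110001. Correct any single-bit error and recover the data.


Syndrome = 14: error at position 14

Data: 10100110011 (corrected bit 14)


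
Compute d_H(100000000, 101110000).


XOR: 001110000
Count of 1s: 3

3


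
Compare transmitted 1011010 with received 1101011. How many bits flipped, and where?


XOR: 0110001

3 error(s) at position(s): 1, 2, 6


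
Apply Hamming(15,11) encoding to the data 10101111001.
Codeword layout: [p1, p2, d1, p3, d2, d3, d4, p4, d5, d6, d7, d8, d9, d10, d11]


Parity bits: p1=0, p2=1, p3=1, p4=1

011101011111001


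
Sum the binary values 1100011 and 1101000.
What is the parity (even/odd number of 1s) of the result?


1100011 = 99
1101000 = 104
Sum = 203 = 11001011
1s count = 5

odd parity (5 ones in 11001011)


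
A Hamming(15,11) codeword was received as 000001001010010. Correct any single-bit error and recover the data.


Syndrome = 10: error at position 10

Data: 00101110010 (corrected bit 10)


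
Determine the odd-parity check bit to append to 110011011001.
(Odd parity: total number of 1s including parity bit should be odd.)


Number of 1s in data: 7
Parity bit: 0

0


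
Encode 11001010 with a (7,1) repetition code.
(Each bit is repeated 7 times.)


Each bit -> 7 copies

11111111111111000000000000001111111000000011111110000000


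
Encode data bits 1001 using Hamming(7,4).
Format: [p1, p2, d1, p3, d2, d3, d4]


Parity bits: p1=0, p2=0, p3=1

0011001


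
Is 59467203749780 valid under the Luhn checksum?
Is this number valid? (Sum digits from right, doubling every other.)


Luhn sum = 66
66 mod 10 = 6

Invalid (Luhn sum mod 10 = 6)


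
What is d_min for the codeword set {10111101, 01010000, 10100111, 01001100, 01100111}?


Comparing all pairs, minimum distance: 2
Can detect 1 errors, correct 0 errors

2


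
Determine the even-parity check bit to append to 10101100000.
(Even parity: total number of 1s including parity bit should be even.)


Number of 1s in data: 4
Parity bit: 0

0


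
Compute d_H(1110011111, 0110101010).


XOR: 1000110101
Count of 1s: 5

5


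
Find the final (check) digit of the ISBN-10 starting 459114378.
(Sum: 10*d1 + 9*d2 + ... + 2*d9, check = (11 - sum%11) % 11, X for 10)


Weighted sum: 239
239 mod 11 = 8

Check digit: 3


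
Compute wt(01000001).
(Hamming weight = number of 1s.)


Counting 1s in 01000001

2


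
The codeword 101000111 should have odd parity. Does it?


Number of 1s: 5

Yes, parity is correct (5 ones)


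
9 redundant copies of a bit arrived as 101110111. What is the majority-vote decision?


Ones: 7 out of 9
Threshold: 5

1 (7/9 voted 1)


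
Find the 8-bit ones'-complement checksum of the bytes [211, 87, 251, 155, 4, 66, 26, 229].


Sum = 1029 mod 256 = 5
Complement = 250

250


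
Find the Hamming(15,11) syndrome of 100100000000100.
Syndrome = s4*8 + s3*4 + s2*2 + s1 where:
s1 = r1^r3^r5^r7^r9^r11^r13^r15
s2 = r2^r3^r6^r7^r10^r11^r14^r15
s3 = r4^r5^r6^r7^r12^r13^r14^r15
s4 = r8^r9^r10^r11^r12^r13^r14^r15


s1=0, s2=0, s3=0, s4=1

Syndrome = 8 (error at position 8)


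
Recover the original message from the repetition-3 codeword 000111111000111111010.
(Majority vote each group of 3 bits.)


Groups: 000, 111, 111, 000, 111, 111, 010
Majority votes: 0110110

0110110


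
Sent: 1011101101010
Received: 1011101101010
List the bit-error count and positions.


XOR: 0000000000000

0 errors (received matches sent)


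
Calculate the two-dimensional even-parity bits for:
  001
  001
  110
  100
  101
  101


Row parities: 110100
Column parities: 010

Row P: 110100, Col P: 010, Corner: 1


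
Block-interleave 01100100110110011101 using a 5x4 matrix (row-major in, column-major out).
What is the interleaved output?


Matrix:
  0110
  0100
  1101
  1001
  1101
Read columns: 00111111011000000111

00111111011000000111


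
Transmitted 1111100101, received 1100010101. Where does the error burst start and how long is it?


XOR: 0011110000

Burst at position 2, length 4


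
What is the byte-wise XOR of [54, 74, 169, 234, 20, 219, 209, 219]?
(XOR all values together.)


XOR chain: 54 ^ 74 ^ 169 ^ 234 ^ 20 ^ 219 ^ 209 ^ 219 = 250

250


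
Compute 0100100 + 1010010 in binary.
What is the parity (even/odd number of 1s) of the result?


0100100 = 36
1010010 = 82
Sum = 118 = 1110110
1s count = 5

odd parity (5 ones in 1110110)


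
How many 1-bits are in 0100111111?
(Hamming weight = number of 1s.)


Counting 1s in 0100111111

7


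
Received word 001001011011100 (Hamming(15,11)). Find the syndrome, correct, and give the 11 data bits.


Syndrome = 14: error at position 14

Data: 10101011110 (corrected bit 14)


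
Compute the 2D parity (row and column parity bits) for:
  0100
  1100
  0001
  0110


Row parities: 1010
Column parities: 1111

Row P: 1010, Col P: 1111, Corner: 0


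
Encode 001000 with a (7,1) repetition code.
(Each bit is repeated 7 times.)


Each bit -> 7 copies

000000000000001111111000000000000000000000


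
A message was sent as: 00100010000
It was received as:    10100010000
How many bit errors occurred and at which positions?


XOR: 10000000000

1 error(s) at position(s): 0


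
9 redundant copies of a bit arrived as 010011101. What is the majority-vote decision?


Ones: 5 out of 9
Threshold: 5

1 (5/9 voted 1)


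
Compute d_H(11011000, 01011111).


XOR: 10000111
Count of 1s: 4

4


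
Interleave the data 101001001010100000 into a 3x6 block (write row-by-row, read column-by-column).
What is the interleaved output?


Matrix:
  101001
  001010
  100000
Read columns: 101000110000010100

101000110000010100


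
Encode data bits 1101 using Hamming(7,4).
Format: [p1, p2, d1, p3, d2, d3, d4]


Parity bits: p1=1, p2=0, p3=0

1010101


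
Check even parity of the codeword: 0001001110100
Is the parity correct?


Number of 1s: 5

No, parity error (5 ones)


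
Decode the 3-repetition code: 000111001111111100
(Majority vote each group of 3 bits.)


Groups: 000, 111, 001, 111, 111, 100
Majority votes: 010110

010110


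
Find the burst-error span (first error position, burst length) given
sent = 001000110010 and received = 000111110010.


XOR: 001111000000

Burst at position 2, length 4


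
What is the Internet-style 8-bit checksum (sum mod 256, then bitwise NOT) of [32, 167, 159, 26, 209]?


Sum = 593 mod 256 = 81
Complement = 174

174


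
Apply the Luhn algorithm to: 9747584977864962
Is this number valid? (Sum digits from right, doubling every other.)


Luhn sum = 104
104 mod 10 = 4

Invalid (Luhn sum mod 10 = 4)


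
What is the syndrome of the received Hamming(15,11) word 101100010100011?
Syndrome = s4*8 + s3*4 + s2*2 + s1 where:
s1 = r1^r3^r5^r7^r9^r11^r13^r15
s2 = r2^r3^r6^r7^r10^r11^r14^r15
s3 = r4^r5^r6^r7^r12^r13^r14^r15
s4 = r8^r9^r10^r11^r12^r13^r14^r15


s1=1, s2=0, s3=1, s4=0

Syndrome = 5 (error at position 5)


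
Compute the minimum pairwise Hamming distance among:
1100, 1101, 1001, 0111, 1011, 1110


Comparing all pairs, minimum distance: 1
Can detect 0 errors, correct 0 errors

1


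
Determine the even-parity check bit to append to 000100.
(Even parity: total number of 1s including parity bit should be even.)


Number of 1s in data: 1
Parity bit: 1

1


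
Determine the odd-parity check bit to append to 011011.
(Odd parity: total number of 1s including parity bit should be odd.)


Number of 1s in data: 4
Parity bit: 1

1


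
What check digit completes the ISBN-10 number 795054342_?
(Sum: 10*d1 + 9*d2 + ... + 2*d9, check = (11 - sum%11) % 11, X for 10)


Weighted sum: 269
269 mod 11 = 5

Check digit: 6


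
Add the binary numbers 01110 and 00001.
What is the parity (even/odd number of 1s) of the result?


01110 = 14
00001 = 1
Sum = 15 = 1111
1s count = 4

even parity (4 ones in 1111)


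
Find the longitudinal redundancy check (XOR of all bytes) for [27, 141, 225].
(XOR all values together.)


XOR chain: 27 ^ 141 ^ 225 = 119

119


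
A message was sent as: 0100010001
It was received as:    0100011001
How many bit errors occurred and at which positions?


XOR: 0000001000

1 error(s) at position(s): 6


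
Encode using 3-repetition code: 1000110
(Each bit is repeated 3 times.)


Each bit -> 3 copies

111000000000111111000


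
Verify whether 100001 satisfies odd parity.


Number of 1s: 2

No, parity error (2 ones)


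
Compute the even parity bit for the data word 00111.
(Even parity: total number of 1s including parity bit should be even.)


Number of 1s in data: 3
Parity bit: 1

1


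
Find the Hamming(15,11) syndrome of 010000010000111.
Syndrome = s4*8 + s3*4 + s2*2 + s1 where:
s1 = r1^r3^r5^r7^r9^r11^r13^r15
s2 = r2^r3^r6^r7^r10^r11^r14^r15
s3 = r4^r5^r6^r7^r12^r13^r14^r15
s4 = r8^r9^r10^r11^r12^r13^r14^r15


s1=0, s2=1, s3=1, s4=0

Syndrome = 6 (error at position 6)


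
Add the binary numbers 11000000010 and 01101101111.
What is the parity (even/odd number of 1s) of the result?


11000000010 = 1538
01101101111 = 879
Sum = 2417 = 100101110001
1s count = 6

even parity (6 ones in 100101110001)


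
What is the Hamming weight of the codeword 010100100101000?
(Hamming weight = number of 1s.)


Counting 1s in 010100100101000

5


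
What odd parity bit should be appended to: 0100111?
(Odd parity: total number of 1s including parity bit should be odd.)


Number of 1s in data: 4
Parity bit: 1

1


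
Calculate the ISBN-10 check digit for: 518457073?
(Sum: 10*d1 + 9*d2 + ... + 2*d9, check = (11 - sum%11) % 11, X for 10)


Weighted sum: 243
243 mod 11 = 1

Check digit: X


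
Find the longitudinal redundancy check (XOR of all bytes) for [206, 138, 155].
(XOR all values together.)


XOR chain: 206 ^ 138 ^ 155 = 223

223


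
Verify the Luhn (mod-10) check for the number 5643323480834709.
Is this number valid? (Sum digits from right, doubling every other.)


Luhn sum = 77
77 mod 10 = 7

Invalid (Luhn sum mod 10 = 7)


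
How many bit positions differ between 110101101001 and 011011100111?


XOR: 101110001110
Count of 1s: 7

7


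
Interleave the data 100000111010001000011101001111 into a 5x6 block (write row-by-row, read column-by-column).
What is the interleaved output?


Matrix:
  100000
  111010
  001000
  011101
  001111
Read columns: 110000101001111000110100100011

110000101001111000110100100011


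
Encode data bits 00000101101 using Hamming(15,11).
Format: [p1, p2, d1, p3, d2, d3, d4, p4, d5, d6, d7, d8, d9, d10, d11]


Parity bits: p1=0, p2=0, p3=1, p4=0

000100000101101


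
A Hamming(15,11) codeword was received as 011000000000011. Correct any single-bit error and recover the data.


Syndrome = 0: no error detected

Data: 10000000011 (no errors)


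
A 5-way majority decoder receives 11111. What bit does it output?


Ones: 5 out of 5
Threshold: 3

1 (5/5 voted 1)


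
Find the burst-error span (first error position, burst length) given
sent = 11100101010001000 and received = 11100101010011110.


XOR: 00000000000010110

Burst at position 12, length 4


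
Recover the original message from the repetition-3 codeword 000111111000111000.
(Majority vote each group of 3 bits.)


Groups: 000, 111, 111, 000, 111, 000
Majority votes: 011010

011010


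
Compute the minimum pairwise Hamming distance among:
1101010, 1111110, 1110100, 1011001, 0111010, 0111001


Comparing all pairs, minimum distance: 2
Can detect 1 errors, correct 0 errors

2


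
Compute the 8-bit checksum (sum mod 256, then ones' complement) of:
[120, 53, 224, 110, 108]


Sum = 615 mod 256 = 103
Complement = 152

152


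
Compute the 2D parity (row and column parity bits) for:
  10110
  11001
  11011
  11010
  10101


Row parities: 11011
Column parities: 11011

Row P: 11011, Col P: 11011, Corner: 0


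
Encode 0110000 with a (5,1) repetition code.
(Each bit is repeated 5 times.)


Each bit -> 5 copies

00000111111111100000000000000000000


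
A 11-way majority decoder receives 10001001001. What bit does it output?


Ones: 4 out of 11
Threshold: 6

0 (4/11 voted 1)


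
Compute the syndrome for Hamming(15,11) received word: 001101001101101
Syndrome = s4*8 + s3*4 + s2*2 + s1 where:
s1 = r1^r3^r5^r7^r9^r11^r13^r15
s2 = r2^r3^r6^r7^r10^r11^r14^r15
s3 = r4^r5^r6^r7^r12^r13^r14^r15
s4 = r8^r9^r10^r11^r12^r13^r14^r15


s1=0, s2=0, s3=1, s4=1

Syndrome = 12 (error at position 12)


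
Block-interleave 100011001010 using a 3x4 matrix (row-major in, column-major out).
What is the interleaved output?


Matrix:
  1000
  1100
  1010
Read columns: 111010001000

111010001000


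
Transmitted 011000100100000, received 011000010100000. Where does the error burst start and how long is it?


XOR: 000000110000000

Burst at position 6, length 2


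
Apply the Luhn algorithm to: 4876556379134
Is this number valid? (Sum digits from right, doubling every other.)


Luhn sum = 66
66 mod 10 = 6

Invalid (Luhn sum mod 10 = 6)


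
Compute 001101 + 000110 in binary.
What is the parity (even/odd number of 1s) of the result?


001101 = 13
000110 = 6
Sum = 19 = 10011
1s count = 3

odd parity (3 ones in 10011)


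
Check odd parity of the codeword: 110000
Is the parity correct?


Number of 1s: 2

No, parity error (2 ones)


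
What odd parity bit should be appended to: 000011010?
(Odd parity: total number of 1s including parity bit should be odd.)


Number of 1s in data: 3
Parity bit: 0

0


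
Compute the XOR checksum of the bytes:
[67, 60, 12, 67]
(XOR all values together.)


XOR chain: 67 ^ 60 ^ 12 ^ 67 = 48

48


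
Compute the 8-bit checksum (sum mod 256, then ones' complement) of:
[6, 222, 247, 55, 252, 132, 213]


Sum = 1127 mod 256 = 103
Complement = 152

152


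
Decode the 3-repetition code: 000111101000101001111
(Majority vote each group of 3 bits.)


Groups: 000, 111, 101, 000, 101, 001, 111
Majority votes: 0110101

0110101


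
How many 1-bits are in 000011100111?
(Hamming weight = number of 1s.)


Counting 1s in 000011100111

6


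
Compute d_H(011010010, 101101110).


XOR: 110111100
Count of 1s: 6

6


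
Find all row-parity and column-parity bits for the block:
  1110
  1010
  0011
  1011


Row parities: 1001
Column parities: 1100

Row P: 1001, Col P: 1100, Corner: 0


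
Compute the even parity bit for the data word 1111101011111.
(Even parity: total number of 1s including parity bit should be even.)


Number of 1s in data: 11
Parity bit: 1

1


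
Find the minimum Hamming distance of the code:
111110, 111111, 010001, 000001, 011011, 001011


Comparing all pairs, minimum distance: 1
Can detect 0 errors, correct 0 errors

1


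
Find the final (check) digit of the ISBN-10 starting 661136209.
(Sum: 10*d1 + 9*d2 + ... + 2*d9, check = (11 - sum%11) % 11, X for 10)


Weighted sum: 203
203 mod 11 = 5

Check digit: 6


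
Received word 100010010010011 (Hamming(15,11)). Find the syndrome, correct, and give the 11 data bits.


Syndrome = 6: error at position 6

Data: 01100010011 (corrected bit 6)


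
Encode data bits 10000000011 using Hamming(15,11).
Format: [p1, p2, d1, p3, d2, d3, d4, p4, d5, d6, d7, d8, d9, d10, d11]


Parity bits: p1=0, p2=1, p3=0, p4=0

011000000000011


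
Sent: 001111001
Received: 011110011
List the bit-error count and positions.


XOR: 010001010

3 error(s) at position(s): 1, 5, 7


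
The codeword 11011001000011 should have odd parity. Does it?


Number of 1s: 7

Yes, parity is correct (7 ones)


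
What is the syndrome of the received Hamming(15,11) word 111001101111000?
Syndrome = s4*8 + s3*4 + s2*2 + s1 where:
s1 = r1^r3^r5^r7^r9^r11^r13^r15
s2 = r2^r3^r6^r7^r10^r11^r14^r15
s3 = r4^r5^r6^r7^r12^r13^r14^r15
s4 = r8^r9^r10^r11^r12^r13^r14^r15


s1=1, s2=0, s3=1, s4=0

Syndrome = 5 (error at position 5)


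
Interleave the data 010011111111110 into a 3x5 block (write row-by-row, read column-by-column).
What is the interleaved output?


Matrix:
  01001
  11111
  11110
Read columns: 011111011011110

011111011011110


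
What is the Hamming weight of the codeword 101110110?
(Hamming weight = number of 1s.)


Counting 1s in 101110110

6


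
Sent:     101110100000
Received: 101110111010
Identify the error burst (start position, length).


XOR: 000000011010

Burst at position 7, length 4


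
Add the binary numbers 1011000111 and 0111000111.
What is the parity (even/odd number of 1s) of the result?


1011000111 = 711
0111000111 = 455
Sum = 1166 = 10010001110
1s count = 5

odd parity (5 ones in 10010001110)


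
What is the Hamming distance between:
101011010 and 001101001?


XOR: 100110011
Count of 1s: 5

5


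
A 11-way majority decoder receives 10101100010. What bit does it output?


Ones: 5 out of 11
Threshold: 6

0 (5/11 voted 1)


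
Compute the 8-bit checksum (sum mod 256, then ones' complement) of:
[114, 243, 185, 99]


Sum = 641 mod 256 = 129
Complement = 126

126


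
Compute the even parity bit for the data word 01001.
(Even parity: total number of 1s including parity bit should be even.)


Number of 1s in data: 2
Parity bit: 0

0


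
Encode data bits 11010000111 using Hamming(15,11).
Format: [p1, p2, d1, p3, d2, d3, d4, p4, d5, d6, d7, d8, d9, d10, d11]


Parity bits: p1=1, p2=0, p3=1, p4=1

101110110000111


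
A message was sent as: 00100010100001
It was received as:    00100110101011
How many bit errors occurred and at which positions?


XOR: 00000100001010

3 error(s) at position(s): 5, 10, 12


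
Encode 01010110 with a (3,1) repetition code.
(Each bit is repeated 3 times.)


Each bit -> 3 copies

000111000111000111111000


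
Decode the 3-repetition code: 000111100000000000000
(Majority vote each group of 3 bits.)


Groups: 000, 111, 100, 000, 000, 000, 000
Majority votes: 0100000

0100000


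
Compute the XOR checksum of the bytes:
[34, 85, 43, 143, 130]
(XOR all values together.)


XOR chain: 34 ^ 85 ^ 43 ^ 143 ^ 130 = 81

81


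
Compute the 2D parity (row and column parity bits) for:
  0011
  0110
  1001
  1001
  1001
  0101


Row parities: 000000
Column parities: 1001

Row P: 000000, Col P: 1001, Corner: 0


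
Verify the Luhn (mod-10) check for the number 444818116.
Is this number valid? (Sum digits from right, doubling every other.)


Luhn sum = 40
40 mod 10 = 0

Valid (Luhn sum mod 10 = 0)


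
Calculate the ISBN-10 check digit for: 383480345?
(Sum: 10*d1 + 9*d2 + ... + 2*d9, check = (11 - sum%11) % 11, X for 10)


Weighted sum: 236
236 mod 11 = 5

Check digit: 6


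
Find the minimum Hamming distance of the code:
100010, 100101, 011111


Comparing all pairs, minimum distance: 3
Can detect 2 errors, correct 1 errors

3


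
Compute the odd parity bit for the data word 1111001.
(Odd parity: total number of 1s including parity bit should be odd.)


Number of 1s in data: 5
Parity bit: 0

0


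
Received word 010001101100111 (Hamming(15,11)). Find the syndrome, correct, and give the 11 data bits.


Syndrome = 12: error at position 12

Data: 00111101111 (corrected bit 12)


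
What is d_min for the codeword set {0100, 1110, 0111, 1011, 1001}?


Comparing all pairs, minimum distance: 1
Can detect 0 errors, correct 0 errors

1


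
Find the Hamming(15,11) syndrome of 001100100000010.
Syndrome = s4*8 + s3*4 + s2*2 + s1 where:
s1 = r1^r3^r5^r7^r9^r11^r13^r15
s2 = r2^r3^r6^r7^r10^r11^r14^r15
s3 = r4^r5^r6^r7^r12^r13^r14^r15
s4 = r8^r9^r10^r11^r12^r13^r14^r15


s1=0, s2=1, s3=1, s4=1

Syndrome = 14 (error at position 14)


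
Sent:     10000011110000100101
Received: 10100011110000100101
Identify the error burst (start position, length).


XOR: 00100000000000000000

Burst at position 2, length 1


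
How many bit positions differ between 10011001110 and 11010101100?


XOR: 01001100010
Count of 1s: 4

4


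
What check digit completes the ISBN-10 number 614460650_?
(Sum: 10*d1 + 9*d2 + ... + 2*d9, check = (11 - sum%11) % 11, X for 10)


Weighted sum: 204
204 mod 11 = 6

Check digit: 5


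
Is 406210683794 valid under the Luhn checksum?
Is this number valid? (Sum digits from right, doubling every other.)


Luhn sum = 52
52 mod 10 = 2

Invalid (Luhn sum mod 10 = 2)


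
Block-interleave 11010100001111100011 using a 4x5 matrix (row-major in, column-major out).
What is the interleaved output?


Matrix:
  11010
  10000
  11111
  00011
Read columns: 11101010001010110011

11101010001010110011


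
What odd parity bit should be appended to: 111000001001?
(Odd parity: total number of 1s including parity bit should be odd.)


Number of 1s in data: 5
Parity bit: 0

0


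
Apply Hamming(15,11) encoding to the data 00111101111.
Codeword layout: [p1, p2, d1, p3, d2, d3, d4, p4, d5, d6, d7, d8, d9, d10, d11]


Parity bits: p1=0, p2=1, p3=0, p4=0

010001101101111


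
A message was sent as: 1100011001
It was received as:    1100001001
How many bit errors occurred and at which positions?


XOR: 0000010000

1 error(s) at position(s): 5


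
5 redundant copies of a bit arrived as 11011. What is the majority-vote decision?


Ones: 4 out of 5
Threshold: 3

1 (4/5 voted 1)


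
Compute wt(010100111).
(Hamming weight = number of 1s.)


Counting 1s in 010100111

5


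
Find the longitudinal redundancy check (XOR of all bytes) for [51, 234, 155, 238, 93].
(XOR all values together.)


XOR chain: 51 ^ 234 ^ 155 ^ 238 ^ 93 = 241

241


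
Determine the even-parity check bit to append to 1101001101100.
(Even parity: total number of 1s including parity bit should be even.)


Number of 1s in data: 7
Parity bit: 1

1


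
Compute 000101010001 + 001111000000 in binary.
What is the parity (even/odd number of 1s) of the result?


000101010001 = 337
001111000000 = 960
Sum = 1297 = 10100010001
1s count = 4

even parity (4 ones in 10100010001)


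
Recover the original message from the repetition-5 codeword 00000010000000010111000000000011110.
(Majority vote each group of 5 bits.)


Groups: 00000, 01000, 00000, 10111, 00000, 00000, 11110
Majority votes: 0001001

0001001


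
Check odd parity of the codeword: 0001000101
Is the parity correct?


Number of 1s: 3

Yes, parity is correct (3 ones)


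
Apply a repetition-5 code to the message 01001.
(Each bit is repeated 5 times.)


Each bit -> 5 copies

0000011111000000000011111


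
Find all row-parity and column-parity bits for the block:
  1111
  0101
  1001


Row parities: 000
Column parities: 0011

Row P: 000, Col P: 0011, Corner: 0


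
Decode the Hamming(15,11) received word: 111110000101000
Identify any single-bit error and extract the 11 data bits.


Syndrome = 7: error at position 7

Data: 11010101000 (corrected bit 7)


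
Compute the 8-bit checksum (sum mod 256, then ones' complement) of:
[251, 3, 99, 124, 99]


Sum = 576 mod 256 = 64
Complement = 191

191


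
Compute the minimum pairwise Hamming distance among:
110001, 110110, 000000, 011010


Comparing all pairs, minimum distance: 3
Can detect 2 errors, correct 1 errors

3


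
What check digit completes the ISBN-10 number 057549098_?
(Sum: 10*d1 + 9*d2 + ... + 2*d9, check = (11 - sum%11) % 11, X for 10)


Weighted sum: 248
248 mod 11 = 6

Check digit: 5


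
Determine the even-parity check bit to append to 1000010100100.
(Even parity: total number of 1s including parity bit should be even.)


Number of 1s in data: 4
Parity bit: 0

0


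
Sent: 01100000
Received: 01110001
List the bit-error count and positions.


XOR: 00010001

2 error(s) at position(s): 3, 7


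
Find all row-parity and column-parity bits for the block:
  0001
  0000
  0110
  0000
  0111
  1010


Row parities: 100010
Column parities: 1010

Row P: 100010, Col P: 1010, Corner: 0


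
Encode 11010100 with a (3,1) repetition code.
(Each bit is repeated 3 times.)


Each bit -> 3 copies

111111000111000111000000


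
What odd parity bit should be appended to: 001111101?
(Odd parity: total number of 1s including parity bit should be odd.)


Number of 1s in data: 6
Parity bit: 1

1


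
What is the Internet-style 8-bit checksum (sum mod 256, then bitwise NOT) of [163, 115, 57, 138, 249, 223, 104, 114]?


Sum = 1163 mod 256 = 139
Complement = 116

116


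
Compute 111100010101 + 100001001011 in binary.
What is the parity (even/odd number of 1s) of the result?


111100010101 = 3861
100001001011 = 2123
Sum = 5984 = 1011101100000
1s count = 6

even parity (6 ones in 1011101100000)


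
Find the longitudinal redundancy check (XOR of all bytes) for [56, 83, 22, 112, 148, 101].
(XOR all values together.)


XOR chain: 56 ^ 83 ^ 22 ^ 112 ^ 148 ^ 101 = 252

252


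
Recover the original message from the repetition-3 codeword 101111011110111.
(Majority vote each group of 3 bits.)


Groups: 101, 111, 011, 110, 111
Majority votes: 11111

11111


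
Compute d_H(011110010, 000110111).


XOR: 011000101
Count of 1s: 4

4


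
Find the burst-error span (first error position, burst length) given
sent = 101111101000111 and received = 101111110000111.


XOR: 000000011000000

Burst at position 7, length 2


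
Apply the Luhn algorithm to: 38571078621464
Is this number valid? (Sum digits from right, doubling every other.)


Luhn sum = 55
55 mod 10 = 5

Invalid (Luhn sum mod 10 = 5)


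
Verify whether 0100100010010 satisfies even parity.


Number of 1s: 4

Yes, parity is correct (4 ones)


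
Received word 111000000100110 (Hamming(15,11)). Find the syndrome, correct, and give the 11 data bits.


Syndrome = 9: error at position 9

Data: 10001100110 (corrected bit 9)


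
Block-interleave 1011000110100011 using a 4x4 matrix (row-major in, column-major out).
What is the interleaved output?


Matrix:
  1011
  0001
  1010
  0011
Read columns: 1010000010111101

1010000010111101


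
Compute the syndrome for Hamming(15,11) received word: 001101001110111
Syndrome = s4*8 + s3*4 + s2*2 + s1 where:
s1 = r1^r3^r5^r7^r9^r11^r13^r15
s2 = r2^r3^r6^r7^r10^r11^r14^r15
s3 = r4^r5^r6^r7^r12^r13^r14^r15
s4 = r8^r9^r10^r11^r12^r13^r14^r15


s1=1, s2=0, s3=1, s4=0

Syndrome = 5 (error at position 5)


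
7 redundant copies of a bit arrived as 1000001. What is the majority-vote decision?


Ones: 2 out of 7
Threshold: 4

0 (2/7 voted 1)


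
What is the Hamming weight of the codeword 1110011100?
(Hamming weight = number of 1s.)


Counting 1s in 1110011100

6


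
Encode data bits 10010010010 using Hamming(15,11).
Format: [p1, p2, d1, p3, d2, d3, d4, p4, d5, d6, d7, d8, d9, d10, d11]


Parity bits: p1=1, p2=0, p3=0, p4=0

101000100010010


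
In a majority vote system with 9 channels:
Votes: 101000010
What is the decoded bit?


Ones: 3 out of 9
Threshold: 5

0 (3/9 voted 1)


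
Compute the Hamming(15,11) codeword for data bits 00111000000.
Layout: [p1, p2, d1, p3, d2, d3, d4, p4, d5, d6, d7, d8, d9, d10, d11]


Parity bits: p1=0, p2=0, p3=0, p4=1

000001111000000


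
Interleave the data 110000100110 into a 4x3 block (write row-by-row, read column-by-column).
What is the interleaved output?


Matrix:
  110
  000
  100
  110
Read columns: 101110010000

101110010000


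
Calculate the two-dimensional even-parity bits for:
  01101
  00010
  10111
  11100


Row parities: 1101
Column parities: 00100

Row P: 1101, Col P: 00100, Corner: 1


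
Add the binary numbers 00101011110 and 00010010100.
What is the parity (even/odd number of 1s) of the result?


00101011110 = 350
00010010100 = 148
Sum = 498 = 111110010
1s count = 6

even parity (6 ones in 111110010)


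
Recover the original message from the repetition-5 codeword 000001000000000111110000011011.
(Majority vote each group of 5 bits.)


Groups: 00000, 10000, 00000, 11111, 00000, 11011
Majority votes: 000101

000101


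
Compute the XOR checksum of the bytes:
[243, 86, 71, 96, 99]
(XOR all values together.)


XOR chain: 243 ^ 86 ^ 71 ^ 96 ^ 99 = 225

225


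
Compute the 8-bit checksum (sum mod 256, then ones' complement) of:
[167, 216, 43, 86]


Sum = 512 mod 256 = 0
Complement = 255

255


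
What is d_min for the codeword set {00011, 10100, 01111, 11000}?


Comparing all pairs, minimum distance: 2
Can detect 1 errors, correct 0 errors

2


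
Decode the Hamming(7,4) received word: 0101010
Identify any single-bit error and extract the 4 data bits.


Syndrome = 0: no error detected

Data: 0010 (no errors)


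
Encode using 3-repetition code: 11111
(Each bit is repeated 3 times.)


Each bit -> 3 copies

111111111111111


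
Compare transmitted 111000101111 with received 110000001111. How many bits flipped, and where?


XOR: 001000100000

2 error(s) at position(s): 2, 6


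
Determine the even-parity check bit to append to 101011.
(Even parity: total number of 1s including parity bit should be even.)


Number of 1s in data: 4
Parity bit: 0

0


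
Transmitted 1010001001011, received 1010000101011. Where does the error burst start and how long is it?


XOR: 0000001100000

Burst at position 6, length 2


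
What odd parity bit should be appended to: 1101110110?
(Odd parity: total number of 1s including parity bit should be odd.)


Number of 1s in data: 7
Parity bit: 0

0


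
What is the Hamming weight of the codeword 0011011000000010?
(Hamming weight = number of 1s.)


Counting 1s in 0011011000000010

5


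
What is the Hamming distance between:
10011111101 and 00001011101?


XOR: 10010100000
Count of 1s: 3

3


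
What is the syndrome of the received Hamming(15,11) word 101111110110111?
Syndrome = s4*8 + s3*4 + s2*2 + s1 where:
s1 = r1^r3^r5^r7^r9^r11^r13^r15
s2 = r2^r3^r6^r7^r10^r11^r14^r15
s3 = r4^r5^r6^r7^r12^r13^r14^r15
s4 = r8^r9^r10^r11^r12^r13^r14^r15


s1=1, s2=1, s3=1, s4=0

Syndrome = 7 (error at position 7)


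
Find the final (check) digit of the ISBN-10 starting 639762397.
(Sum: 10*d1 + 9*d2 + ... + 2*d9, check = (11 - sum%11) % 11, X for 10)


Weighted sum: 307
307 mod 11 = 10

Check digit: 1


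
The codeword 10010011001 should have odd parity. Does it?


Number of 1s: 5

Yes, parity is correct (5 ones)


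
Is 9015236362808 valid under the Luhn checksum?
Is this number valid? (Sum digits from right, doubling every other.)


Luhn sum = 57
57 mod 10 = 7

Invalid (Luhn sum mod 10 = 7)


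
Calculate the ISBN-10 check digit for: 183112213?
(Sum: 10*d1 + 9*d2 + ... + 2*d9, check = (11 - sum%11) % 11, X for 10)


Weighted sum: 146
146 mod 11 = 3

Check digit: 8


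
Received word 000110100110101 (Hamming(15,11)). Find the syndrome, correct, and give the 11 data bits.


Syndrome = 5: error at position 5

Data: 00010110101 (corrected bit 5)


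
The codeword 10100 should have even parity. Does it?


Number of 1s: 2

Yes, parity is correct (2 ones)


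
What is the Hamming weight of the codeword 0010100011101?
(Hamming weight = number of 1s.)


Counting 1s in 0010100011101

6


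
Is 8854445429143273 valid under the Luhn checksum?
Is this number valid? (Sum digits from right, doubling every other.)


Luhn sum = 72
72 mod 10 = 2

Invalid (Luhn sum mod 10 = 2)


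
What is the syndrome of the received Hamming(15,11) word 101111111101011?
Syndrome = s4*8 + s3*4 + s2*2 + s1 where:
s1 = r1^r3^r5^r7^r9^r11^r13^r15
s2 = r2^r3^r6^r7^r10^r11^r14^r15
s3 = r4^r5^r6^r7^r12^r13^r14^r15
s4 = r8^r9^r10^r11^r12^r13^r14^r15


s1=0, s2=0, s3=1, s4=0

Syndrome = 4 (error at position 4)


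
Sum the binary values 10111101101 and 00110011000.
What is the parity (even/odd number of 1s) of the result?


10111101101 = 1517
00110011000 = 408
Sum = 1925 = 11110000101
1s count = 6

even parity (6 ones in 11110000101)


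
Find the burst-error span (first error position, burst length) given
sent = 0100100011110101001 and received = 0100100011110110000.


XOR: 0000000000000011001

Burst at position 14, length 5


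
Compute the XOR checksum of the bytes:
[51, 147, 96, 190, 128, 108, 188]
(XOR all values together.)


XOR chain: 51 ^ 147 ^ 96 ^ 190 ^ 128 ^ 108 ^ 188 = 46

46


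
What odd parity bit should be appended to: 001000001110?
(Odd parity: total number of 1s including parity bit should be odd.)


Number of 1s in data: 4
Parity bit: 1

1


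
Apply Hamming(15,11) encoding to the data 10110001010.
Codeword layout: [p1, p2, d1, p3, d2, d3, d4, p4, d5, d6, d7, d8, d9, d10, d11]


Parity bits: p1=0, p2=0, p3=0, p4=0

001001100001010


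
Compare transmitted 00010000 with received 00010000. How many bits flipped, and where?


XOR: 00000000

0 errors (received matches sent)


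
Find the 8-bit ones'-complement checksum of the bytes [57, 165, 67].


Sum = 289 mod 256 = 33
Complement = 222

222


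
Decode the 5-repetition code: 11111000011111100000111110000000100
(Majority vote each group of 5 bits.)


Groups: 11111, 00001, 11111, 00000, 11111, 00000, 00100
Majority votes: 1010100

1010100


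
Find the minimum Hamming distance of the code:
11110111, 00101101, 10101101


Comparing all pairs, minimum distance: 1
Can detect 0 errors, correct 0 errors

1


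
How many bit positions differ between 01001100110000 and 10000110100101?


XOR: 11001010010101
Count of 1s: 7

7


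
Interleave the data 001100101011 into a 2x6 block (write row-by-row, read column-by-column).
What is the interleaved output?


Matrix:
  001100
  101011
Read columns: 010011100101

010011100101


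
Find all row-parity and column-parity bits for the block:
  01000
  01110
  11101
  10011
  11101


Row parities: 11010
Column parities: 10101

Row P: 11010, Col P: 10101, Corner: 1


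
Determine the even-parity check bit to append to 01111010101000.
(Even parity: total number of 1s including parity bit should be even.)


Number of 1s in data: 7
Parity bit: 1

1


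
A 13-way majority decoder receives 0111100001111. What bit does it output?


Ones: 8 out of 13
Threshold: 7

1 (8/13 voted 1)


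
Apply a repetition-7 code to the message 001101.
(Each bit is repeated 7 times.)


Each bit -> 7 copies

000000000000001111111111111100000001111111


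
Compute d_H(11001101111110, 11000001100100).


XOR: 00001100011010
Count of 1s: 5

5


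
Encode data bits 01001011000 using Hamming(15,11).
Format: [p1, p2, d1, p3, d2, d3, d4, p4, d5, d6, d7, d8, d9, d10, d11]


Parity bits: p1=1, p2=1, p3=0, p4=1

110010011011000


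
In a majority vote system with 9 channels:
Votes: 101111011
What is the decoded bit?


Ones: 7 out of 9
Threshold: 5

1 (7/9 voted 1)


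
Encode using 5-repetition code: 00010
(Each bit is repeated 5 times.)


Each bit -> 5 copies

0000000000000001111100000


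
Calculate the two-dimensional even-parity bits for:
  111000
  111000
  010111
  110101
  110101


Row parities: 11000
Column parities: 010111

Row P: 11000, Col P: 010111, Corner: 0


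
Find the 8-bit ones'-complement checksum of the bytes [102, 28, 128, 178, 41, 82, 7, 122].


Sum = 688 mod 256 = 176
Complement = 79

79


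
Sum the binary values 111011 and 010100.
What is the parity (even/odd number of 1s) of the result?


111011 = 59
010100 = 20
Sum = 79 = 1001111
1s count = 5

odd parity (5 ones in 1001111)


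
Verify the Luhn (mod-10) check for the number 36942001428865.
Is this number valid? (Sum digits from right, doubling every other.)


Luhn sum = 63
63 mod 10 = 3

Invalid (Luhn sum mod 10 = 3)


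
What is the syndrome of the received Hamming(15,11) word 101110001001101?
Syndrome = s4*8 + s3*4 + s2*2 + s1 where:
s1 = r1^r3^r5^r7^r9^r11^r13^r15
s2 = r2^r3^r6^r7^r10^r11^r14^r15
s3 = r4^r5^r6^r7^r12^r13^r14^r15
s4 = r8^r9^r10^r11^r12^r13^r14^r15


s1=0, s2=0, s3=1, s4=0

Syndrome = 4 (error at position 4)


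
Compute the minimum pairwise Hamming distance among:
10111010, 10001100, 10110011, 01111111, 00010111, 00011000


Comparing all pairs, minimum distance: 2
Can detect 1 errors, correct 0 errors

2


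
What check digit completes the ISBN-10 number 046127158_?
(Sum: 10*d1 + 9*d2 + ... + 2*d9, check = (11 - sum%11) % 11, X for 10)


Weighted sum: 173
173 mod 11 = 8

Check digit: 3


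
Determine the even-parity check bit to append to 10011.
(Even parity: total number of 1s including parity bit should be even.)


Number of 1s in data: 3
Parity bit: 1

1


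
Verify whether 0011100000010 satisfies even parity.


Number of 1s: 4

Yes, parity is correct (4 ones)


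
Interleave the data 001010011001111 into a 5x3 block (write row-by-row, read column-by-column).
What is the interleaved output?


Matrix:
  001
  010
  011
  001
  111
Read columns: 000010110110111

000010110110111


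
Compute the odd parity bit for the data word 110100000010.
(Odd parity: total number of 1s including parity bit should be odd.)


Number of 1s in data: 4
Parity bit: 1

1


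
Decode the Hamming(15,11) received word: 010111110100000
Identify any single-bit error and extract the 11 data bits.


Syndrome = 0: no error detected

Data: 01110100000 (no errors)


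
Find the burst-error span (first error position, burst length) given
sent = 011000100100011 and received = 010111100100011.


XOR: 001111000000000

Burst at position 2, length 4


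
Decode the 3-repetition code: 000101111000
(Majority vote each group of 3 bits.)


Groups: 000, 101, 111, 000
Majority votes: 0110

0110


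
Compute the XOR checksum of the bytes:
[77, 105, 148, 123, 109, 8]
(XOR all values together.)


XOR chain: 77 ^ 105 ^ 148 ^ 123 ^ 109 ^ 8 = 174

174


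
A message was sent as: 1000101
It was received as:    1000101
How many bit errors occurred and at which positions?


XOR: 0000000

0 errors (received matches sent)


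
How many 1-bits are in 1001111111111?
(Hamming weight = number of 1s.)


Counting 1s in 1001111111111

11


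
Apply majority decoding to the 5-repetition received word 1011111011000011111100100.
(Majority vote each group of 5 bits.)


Groups: 10111, 11011, 00001, 11111, 00100
Majority votes: 11010

11010


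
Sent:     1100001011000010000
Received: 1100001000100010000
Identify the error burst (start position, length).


XOR: 0000000011100000000

Burst at position 8, length 3


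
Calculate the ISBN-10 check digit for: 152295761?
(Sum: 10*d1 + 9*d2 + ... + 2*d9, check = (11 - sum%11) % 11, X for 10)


Weighted sum: 212
212 mod 11 = 3

Check digit: 8


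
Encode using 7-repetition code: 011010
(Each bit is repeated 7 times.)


Each bit -> 7 copies

000000011111111111111000000011111110000000


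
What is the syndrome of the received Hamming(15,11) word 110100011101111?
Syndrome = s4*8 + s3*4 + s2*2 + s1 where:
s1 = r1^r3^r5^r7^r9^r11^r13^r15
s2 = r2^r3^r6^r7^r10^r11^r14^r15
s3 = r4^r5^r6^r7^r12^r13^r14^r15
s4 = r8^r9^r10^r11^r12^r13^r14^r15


s1=0, s2=0, s3=1, s4=1

Syndrome = 12 (error at position 12)
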